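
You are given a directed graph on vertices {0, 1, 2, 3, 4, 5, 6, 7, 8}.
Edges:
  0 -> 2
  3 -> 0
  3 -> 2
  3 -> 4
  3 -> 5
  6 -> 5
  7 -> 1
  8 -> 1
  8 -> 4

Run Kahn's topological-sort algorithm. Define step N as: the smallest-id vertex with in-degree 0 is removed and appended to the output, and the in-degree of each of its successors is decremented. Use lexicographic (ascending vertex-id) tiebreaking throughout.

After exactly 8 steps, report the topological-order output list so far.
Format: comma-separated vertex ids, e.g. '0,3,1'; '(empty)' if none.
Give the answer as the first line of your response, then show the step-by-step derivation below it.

3,0,2,6,5,7,8,1

step 1: output 3; order=[3]; indeg=(0,2,1,0,1,1,0,0,0)
step 2: output 0; order=[3,0]; indeg=(0,2,0,0,1,1,0,0,0)
step 3: output 2; order=[3,0,2]; indeg=(0,2,0,0,1,1,0,0,0)
step 4: output 6; order=[3,0,2,6]; indeg=(0,2,0,0,1,0,0,0,0)
step 5: output 5; order=[3,0,2,6,5]; indeg=(0,2,0,0,1,0,0,0,0)
step 6: output 7; order=[3,0,2,6,5,7]; indeg=(0,1,0,0,1,0,0,0,0)
step 7: output 8; order=[3,0,2,6,5,7,8]; indeg=(0,0,0,0,0,0,0,0,0)
step 8: output 1; order=[3,0,2,6,5,7,8,1]; indeg=(0,0,0,0,0,0,0,0,0)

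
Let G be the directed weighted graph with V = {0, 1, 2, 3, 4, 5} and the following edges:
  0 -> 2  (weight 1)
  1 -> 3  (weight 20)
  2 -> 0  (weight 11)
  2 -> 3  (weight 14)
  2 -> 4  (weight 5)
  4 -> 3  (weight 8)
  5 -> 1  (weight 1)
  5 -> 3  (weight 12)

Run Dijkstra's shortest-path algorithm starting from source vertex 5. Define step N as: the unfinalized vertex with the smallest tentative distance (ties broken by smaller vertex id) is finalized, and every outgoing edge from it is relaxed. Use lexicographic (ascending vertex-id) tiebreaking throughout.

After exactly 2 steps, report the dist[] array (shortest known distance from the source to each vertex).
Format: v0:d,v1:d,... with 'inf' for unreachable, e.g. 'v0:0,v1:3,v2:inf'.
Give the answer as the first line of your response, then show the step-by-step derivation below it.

v0:inf,v1:1,v2:inf,v3:12,v4:inf,v5:0

step 1: dist = v0:inf,v1:1,v2:inf,v3:12,v4:inf,v5:0
step 2: dist = v0:inf,v1:1,v2:inf,v3:12,v4:inf,v5:0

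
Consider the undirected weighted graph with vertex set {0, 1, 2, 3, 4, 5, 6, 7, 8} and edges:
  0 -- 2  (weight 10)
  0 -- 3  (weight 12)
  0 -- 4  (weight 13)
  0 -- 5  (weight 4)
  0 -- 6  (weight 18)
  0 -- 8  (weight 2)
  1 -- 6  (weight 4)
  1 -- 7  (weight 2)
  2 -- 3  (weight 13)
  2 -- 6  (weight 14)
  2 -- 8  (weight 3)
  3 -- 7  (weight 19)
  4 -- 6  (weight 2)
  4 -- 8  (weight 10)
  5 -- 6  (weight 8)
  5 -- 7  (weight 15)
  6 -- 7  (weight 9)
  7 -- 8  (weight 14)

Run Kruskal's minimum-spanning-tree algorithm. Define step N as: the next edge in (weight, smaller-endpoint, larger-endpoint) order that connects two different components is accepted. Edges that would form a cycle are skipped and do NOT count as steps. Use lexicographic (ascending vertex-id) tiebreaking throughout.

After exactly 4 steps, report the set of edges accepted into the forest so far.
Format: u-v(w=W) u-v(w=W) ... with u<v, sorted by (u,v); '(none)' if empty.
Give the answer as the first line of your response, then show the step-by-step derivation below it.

0-8(w=2) 1-7(w=2) 2-8(w=3) 4-6(w=2)

step 1: add edge 0-8 (w=2); MST = {0-8(w=2)}
step 2: add edge 1-7 (w=2); MST = {0-8(w=2) 1-7(w=2)}
step 3: add edge 4-6 (w=2); MST = {0-8(w=2) 1-7(w=2) 4-6(w=2)}
step 4: add edge 2-8 (w=3); MST = {0-8(w=2) 1-7(w=2) 2-8(w=3) 4-6(w=2)}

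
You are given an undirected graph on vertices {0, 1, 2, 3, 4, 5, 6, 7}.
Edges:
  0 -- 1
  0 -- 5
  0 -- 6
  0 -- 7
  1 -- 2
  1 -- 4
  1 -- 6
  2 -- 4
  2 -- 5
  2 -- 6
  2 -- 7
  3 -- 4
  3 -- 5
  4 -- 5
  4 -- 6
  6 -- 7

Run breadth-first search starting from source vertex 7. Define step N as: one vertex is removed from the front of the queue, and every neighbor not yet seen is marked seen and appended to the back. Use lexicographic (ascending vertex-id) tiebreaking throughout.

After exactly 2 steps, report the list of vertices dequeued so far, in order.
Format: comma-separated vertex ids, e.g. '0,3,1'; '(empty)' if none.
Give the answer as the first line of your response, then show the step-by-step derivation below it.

7,0

step 1: dequeue 7; queue=[0,2,6]; order=7
step 2: dequeue 0; queue=[2,6,1,5]; order=7,0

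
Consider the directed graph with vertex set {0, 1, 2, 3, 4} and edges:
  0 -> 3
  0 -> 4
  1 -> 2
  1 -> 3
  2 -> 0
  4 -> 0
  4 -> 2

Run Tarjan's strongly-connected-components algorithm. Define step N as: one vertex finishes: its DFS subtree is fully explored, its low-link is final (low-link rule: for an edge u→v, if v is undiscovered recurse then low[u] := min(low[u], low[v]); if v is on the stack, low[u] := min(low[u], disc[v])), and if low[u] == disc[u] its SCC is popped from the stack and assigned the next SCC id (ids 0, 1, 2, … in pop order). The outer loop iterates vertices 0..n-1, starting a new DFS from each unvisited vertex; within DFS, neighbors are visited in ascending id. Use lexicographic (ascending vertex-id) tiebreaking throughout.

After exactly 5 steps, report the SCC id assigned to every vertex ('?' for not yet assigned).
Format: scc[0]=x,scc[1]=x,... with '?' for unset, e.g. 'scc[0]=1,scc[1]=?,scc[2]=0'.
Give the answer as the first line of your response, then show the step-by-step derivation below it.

scc[0]=1,scc[1]=2,scc[2]=1,scc[3]=0,scc[4]=1

step 1: low=(low[0]=0,low[1]=?,low[2]=?,low[3]=1,low[4]=?); scc=(scc[0]=?,scc[1]=?,scc[2]=?,scc[3]=0,scc[4]=?)
step 2: low=(low[0]=0,low[1]=?,low[2]=0,low[3]=1,low[4]=0); scc=(scc[0]=?,scc[1]=?,scc[2]=?,scc[3]=0,scc[4]=?)
step 3: low=(low[0]=0,low[1]=?,low[2]=0,low[3]=1,low[4]=0); scc=(scc[0]=?,scc[1]=?,scc[2]=?,scc[3]=0,scc[4]=?)
step 4: low=(low[0]=0,low[1]=?,low[2]=0,low[3]=1,low[4]=0); scc=(scc[0]=1,scc[1]=?,scc[2]=1,scc[3]=0,scc[4]=1)
step 5: low=(low[0]=0,low[1]=4,low[2]=0,low[3]=1,low[4]=0); scc=(scc[0]=1,scc[1]=2,scc[2]=1,scc[3]=0,scc[4]=1)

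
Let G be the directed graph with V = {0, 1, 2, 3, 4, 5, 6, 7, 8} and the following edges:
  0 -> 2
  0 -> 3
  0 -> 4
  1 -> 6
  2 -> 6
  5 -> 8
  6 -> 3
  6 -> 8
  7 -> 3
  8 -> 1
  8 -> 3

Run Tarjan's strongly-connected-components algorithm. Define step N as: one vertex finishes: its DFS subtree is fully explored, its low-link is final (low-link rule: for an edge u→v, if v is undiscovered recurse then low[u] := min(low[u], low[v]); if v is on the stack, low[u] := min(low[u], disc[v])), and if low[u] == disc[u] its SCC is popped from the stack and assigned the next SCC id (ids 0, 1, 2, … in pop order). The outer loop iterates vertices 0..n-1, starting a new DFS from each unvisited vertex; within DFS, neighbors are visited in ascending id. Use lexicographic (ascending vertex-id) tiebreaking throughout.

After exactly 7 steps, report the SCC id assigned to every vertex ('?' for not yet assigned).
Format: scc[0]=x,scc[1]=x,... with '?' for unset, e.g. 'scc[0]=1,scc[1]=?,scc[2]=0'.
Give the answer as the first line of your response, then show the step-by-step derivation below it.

scc[0]=4,scc[1]=1,scc[2]=2,scc[3]=0,scc[4]=3,scc[5]=?,scc[6]=1,scc[7]=?,scc[8]=1

step 1: low=(low[0]=0,low[1]=?,low[2]=1,low[3]=3,low[4]=?,low[5]=?,low[6]=2,low[7]=?,low[8]=?); scc=(scc[0]=?,scc[1]=?,scc[2]=?,scc[3]=0,scc[4]=?,scc[5]=?,scc[6]=?,scc[7]=?,scc[8]=?)
step 2: low=(low[0]=0,low[1]=2,low[2]=1,low[3]=3,low[4]=?,low[5]=?,low[6]=2,low[7]=?,low[8]=4); scc=(scc[0]=?,scc[1]=?,scc[2]=?,scc[3]=0,scc[4]=?,scc[5]=?,scc[6]=?,scc[7]=?,scc[8]=?)
step 3: low=(low[0]=0,low[1]=2,low[2]=1,low[3]=3,low[4]=?,low[5]=?,low[6]=2,low[7]=?,low[8]=2); scc=(scc[0]=?,scc[1]=?,scc[2]=?,scc[3]=0,scc[4]=?,scc[5]=?,scc[6]=?,scc[7]=?,scc[8]=?)
step 4: low=(low[0]=0,low[1]=2,low[2]=1,low[3]=3,low[4]=?,low[5]=?,low[6]=2,low[7]=?,low[8]=2); scc=(scc[0]=?,scc[1]=1,scc[2]=?,scc[3]=0,scc[4]=?,scc[5]=?,scc[6]=1,scc[7]=?,scc[8]=1)
step 5: low=(low[0]=0,low[1]=2,low[2]=1,low[3]=3,low[4]=?,low[5]=?,low[6]=2,low[7]=?,low[8]=2); scc=(scc[0]=?,scc[1]=1,scc[2]=2,scc[3]=0,scc[4]=?,scc[5]=?,scc[6]=1,scc[7]=?,scc[8]=1)
step 6: low=(low[0]=0,low[1]=2,low[2]=1,low[3]=3,low[4]=6,low[5]=?,low[6]=2,low[7]=?,low[8]=2); scc=(scc[0]=?,scc[1]=1,scc[2]=2,scc[3]=0,scc[4]=3,scc[5]=?,scc[6]=1,scc[7]=?,scc[8]=1)
step 7: low=(low[0]=0,low[1]=2,low[2]=1,low[3]=3,low[4]=6,low[5]=?,low[6]=2,low[7]=?,low[8]=2); scc=(scc[0]=4,scc[1]=1,scc[2]=2,scc[3]=0,scc[4]=3,scc[5]=?,scc[6]=1,scc[7]=?,scc[8]=1)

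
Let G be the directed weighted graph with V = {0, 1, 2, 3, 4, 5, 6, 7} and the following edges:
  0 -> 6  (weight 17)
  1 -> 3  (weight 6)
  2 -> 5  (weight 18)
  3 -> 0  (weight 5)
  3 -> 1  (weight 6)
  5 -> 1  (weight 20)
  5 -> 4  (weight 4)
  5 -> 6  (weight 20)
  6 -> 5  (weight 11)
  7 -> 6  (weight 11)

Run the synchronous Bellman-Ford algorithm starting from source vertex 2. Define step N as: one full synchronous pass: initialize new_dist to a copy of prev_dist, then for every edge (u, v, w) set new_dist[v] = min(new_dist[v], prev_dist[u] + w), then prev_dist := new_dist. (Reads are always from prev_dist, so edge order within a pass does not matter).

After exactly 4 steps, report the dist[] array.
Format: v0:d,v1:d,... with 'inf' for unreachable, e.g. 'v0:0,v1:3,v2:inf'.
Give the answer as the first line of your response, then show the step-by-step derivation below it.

v0:49,v1:38,v2:0,v3:44,v4:22,v5:18,v6:38,v7:inf

step 1: dist = v0:inf,v1:inf,v2:0,v3:inf,v4:inf,v5:18,v6:inf,v7:inf
step 2: dist = v0:inf,v1:38,v2:0,v3:inf,v4:22,v5:18,v6:38,v7:inf
step 3: dist = v0:inf,v1:38,v2:0,v3:44,v4:22,v5:18,v6:38,v7:inf
step 4: dist = v0:49,v1:38,v2:0,v3:44,v4:22,v5:18,v6:38,v7:inf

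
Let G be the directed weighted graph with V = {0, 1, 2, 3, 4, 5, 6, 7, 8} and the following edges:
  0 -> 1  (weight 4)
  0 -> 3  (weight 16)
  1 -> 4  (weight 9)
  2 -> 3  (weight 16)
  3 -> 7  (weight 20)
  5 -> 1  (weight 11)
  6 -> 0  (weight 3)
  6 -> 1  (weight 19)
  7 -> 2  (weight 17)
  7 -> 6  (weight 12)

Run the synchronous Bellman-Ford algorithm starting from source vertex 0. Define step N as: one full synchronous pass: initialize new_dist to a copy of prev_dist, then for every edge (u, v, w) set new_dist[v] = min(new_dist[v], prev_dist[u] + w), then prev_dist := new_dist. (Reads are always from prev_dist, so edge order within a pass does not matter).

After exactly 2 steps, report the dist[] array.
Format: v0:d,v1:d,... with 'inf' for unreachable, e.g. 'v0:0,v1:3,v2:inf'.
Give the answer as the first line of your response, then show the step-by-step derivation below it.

v0:0,v1:4,v2:inf,v3:16,v4:13,v5:inf,v6:inf,v7:36,v8:inf

step 1: dist = v0:0,v1:4,v2:inf,v3:16,v4:inf,v5:inf,v6:inf,v7:inf,v8:inf
step 2: dist = v0:0,v1:4,v2:inf,v3:16,v4:13,v5:inf,v6:inf,v7:36,v8:inf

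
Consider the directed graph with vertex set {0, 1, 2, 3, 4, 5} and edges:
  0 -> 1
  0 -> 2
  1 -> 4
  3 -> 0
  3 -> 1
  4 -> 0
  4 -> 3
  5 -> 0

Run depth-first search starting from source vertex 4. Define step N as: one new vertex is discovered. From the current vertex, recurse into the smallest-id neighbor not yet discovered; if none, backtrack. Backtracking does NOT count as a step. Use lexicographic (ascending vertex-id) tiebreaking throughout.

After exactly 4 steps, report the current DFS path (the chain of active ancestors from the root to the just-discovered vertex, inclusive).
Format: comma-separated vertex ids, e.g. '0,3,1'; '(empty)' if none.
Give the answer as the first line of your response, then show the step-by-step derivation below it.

4,0,2

step 1: discover 4; path=4; order=4
step 2: discover 0; path=4>0; order=4,0
step 3: discover 1; path=4>0>1; order=4,0,1
step 4: discover 2; path=4>0>2; order=4,0,1,2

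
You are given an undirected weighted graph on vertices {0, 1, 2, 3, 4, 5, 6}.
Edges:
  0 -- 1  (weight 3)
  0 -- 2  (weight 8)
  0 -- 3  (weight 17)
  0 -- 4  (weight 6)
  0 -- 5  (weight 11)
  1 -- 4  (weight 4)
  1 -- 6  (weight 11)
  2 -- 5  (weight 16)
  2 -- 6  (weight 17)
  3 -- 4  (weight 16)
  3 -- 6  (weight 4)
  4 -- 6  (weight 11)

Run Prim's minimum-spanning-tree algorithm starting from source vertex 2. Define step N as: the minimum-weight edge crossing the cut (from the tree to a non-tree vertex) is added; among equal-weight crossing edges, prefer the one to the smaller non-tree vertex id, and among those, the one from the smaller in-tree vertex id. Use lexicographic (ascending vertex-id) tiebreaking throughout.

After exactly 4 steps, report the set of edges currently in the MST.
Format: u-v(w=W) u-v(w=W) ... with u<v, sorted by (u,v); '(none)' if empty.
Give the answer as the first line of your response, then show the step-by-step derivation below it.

0-1(w=3) 0-2(w=8) 0-5(w=11) 1-4(w=4)

step 1: add edge 0-2 (w=8); MST = {0-2(w=8)}
step 2: add edge 0-1 (w=3); MST = {0-1(w=3) 0-2(w=8)}
step 3: add edge 1-4 (w=4); MST = {0-1(w=3) 0-2(w=8) 1-4(w=4)}
step 4: add edge 0-5 (w=11); MST = {0-1(w=3) 0-2(w=8) 0-5(w=11) 1-4(w=4)}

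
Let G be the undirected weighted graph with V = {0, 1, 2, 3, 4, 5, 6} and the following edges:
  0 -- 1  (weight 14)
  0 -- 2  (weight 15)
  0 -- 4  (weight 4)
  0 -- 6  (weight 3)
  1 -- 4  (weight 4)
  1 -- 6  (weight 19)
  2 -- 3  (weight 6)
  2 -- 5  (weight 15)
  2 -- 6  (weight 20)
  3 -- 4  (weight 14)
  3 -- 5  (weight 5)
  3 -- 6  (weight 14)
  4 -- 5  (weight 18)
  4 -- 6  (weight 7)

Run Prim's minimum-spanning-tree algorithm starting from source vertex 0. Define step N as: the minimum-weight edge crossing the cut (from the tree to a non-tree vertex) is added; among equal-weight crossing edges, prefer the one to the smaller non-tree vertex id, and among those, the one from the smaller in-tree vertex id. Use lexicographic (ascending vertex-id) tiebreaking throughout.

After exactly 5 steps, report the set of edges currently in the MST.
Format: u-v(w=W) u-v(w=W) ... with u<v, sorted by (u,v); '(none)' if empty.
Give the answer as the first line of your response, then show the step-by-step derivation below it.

0-4(w=4) 0-6(w=3) 1-4(w=4) 3-4(w=14) 3-5(w=5)

step 1: add edge 0-6 (w=3); MST = {0-6(w=3)}
step 2: add edge 0-4 (w=4); MST = {0-4(w=4) 0-6(w=3)}
step 3: add edge 1-4 (w=4); MST = {0-4(w=4) 0-6(w=3) 1-4(w=4)}
step 4: add edge 3-4 (w=14); MST = {0-4(w=4) 0-6(w=3) 1-4(w=4) 3-4(w=14)}
step 5: add edge 3-5 (w=5); MST = {0-4(w=4) 0-6(w=3) 1-4(w=4) 3-4(w=14) 3-5(w=5)}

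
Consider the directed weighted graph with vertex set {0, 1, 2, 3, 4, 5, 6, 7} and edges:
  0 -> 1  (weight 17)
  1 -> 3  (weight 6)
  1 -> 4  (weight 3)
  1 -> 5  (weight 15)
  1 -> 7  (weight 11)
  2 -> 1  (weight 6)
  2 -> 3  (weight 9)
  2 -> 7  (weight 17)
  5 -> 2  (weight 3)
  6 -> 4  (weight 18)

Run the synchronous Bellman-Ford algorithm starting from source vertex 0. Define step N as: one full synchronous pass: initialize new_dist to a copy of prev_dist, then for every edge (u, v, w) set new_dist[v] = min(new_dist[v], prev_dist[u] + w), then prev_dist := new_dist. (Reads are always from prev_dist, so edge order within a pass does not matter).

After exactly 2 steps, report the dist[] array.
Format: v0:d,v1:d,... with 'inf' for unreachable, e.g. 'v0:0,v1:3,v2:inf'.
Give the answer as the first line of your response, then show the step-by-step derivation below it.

v0:0,v1:17,v2:inf,v3:23,v4:20,v5:32,v6:inf,v7:28

step 1: dist = v0:0,v1:17,v2:inf,v3:inf,v4:inf,v5:inf,v6:inf,v7:inf
step 2: dist = v0:0,v1:17,v2:inf,v3:23,v4:20,v5:32,v6:inf,v7:28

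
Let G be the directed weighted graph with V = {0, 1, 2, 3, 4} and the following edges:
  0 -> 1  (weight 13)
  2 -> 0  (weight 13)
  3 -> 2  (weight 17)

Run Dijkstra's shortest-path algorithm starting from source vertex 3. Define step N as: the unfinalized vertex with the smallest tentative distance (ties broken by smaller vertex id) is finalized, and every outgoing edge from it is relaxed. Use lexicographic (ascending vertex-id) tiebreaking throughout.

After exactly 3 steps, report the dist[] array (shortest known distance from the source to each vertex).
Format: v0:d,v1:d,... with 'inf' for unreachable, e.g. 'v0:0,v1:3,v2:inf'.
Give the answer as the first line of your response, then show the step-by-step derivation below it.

v0:30,v1:43,v2:17,v3:0,v4:inf

step 1: dist = v0:inf,v1:inf,v2:17,v3:0,v4:inf
step 2: dist = v0:30,v1:inf,v2:17,v3:0,v4:inf
step 3: dist = v0:30,v1:43,v2:17,v3:0,v4:inf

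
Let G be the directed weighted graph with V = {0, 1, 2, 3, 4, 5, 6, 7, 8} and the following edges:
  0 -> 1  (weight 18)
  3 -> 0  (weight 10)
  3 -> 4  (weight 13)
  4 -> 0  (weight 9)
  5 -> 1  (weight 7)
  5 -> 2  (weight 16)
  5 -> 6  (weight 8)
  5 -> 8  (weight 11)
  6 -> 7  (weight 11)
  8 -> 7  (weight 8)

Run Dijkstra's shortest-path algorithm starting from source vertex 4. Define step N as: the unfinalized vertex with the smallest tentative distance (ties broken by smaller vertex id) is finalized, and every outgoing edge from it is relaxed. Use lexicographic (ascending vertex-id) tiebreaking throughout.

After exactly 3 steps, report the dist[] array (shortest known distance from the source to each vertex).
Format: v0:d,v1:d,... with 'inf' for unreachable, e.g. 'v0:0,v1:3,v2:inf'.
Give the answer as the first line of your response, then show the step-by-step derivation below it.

v0:9,v1:27,v2:inf,v3:inf,v4:0,v5:inf,v6:inf,v7:inf,v8:inf

step 1: dist = v0:9,v1:inf,v2:inf,v3:inf,v4:0,v5:inf,v6:inf,v7:inf,v8:inf
step 2: dist = v0:9,v1:27,v2:inf,v3:inf,v4:0,v5:inf,v6:inf,v7:inf,v8:inf
step 3: dist = v0:9,v1:27,v2:inf,v3:inf,v4:0,v5:inf,v6:inf,v7:inf,v8:inf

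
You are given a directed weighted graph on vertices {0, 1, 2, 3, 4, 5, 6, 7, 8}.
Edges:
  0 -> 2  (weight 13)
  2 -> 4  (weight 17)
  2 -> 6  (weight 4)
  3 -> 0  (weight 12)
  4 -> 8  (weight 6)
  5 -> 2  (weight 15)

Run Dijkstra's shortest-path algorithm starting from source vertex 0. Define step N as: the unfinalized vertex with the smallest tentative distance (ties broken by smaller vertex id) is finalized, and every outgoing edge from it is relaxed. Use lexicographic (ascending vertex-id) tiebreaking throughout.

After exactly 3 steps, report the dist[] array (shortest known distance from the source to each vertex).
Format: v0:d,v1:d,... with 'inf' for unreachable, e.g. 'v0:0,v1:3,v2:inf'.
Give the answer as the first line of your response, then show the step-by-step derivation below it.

v0:0,v1:inf,v2:13,v3:inf,v4:30,v5:inf,v6:17,v7:inf,v8:inf

step 1: dist = v0:0,v1:inf,v2:13,v3:inf,v4:inf,v5:inf,v6:inf,v7:inf,v8:inf
step 2: dist = v0:0,v1:inf,v2:13,v3:inf,v4:30,v5:inf,v6:17,v7:inf,v8:inf
step 3: dist = v0:0,v1:inf,v2:13,v3:inf,v4:30,v5:inf,v6:17,v7:inf,v8:inf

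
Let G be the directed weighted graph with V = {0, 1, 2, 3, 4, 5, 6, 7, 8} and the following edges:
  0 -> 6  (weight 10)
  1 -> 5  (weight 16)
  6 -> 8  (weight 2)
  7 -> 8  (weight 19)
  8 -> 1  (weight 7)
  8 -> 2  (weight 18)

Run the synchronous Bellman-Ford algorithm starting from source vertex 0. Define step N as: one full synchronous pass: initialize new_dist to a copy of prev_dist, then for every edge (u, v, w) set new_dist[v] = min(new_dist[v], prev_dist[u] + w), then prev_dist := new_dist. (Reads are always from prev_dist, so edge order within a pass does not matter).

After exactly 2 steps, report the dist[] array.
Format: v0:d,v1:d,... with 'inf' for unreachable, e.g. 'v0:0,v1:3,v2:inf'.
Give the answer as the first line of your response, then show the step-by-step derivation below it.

v0:0,v1:inf,v2:inf,v3:inf,v4:inf,v5:inf,v6:10,v7:inf,v8:12

step 1: dist = v0:0,v1:inf,v2:inf,v3:inf,v4:inf,v5:inf,v6:10,v7:inf,v8:inf
step 2: dist = v0:0,v1:inf,v2:inf,v3:inf,v4:inf,v5:inf,v6:10,v7:inf,v8:12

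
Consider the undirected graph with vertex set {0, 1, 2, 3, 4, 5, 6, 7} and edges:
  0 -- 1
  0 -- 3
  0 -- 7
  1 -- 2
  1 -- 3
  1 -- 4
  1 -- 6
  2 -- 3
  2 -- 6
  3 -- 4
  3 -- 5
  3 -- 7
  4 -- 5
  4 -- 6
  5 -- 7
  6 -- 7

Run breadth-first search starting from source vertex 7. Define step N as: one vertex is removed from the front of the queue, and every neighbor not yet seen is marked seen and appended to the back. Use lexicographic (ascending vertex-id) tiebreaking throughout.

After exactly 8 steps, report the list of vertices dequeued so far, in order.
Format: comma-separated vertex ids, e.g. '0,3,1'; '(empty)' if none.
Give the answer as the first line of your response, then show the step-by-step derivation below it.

7,0,3,5,6,1,2,4

step 1: dequeue 7; queue=[0,3,5,6]; order=7
step 2: dequeue 0; queue=[3,5,6,1]; order=7,0
step 3: dequeue 3; queue=[5,6,1,2,4]; order=7,0,3
step 4: dequeue 5; queue=[6,1,2,4]; order=7,0,3,5
step 5: dequeue 6; queue=[1,2,4]; order=7,0,3,5,6
step 6: dequeue 1; queue=[2,4]; order=7,0,3,5,6,1
step 7: dequeue 2; queue=[4]; order=7,0,3,5,6,1,2
step 8: dequeue 4; queue=[(empty)]; order=7,0,3,5,6,1,2,4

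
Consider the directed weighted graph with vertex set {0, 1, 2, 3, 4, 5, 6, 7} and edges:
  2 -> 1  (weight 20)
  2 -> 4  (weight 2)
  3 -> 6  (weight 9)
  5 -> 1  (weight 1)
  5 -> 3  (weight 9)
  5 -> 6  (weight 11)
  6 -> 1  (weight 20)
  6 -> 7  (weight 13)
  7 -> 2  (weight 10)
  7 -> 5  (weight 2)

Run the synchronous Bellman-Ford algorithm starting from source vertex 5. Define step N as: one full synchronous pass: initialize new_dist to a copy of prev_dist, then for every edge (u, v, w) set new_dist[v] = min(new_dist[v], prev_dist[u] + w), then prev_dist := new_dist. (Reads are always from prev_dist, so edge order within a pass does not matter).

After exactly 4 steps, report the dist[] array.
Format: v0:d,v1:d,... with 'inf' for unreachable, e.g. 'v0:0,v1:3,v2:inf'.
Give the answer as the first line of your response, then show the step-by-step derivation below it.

v0:inf,v1:1,v2:34,v3:9,v4:36,v5:0,v6:11,v7:24

step 1: dist = v0:inf,v1:1,v2:inf,v3:9,v4:inf,v5:0,v6:11,v7:inf
step 2: dist = v0:inf,v1:1,v2:inf,v3:9,v4:inf,v5:0,v6:11,v7:24
step 3: dist = v0:inf,v1:1,v2:34,v3:9,v4:inf,v5:0,v6:11,v7:24
step 4: dist = v0:inf,v1:1,v2:34,v3:9,v4:36,v5:0,v6:11,v7:24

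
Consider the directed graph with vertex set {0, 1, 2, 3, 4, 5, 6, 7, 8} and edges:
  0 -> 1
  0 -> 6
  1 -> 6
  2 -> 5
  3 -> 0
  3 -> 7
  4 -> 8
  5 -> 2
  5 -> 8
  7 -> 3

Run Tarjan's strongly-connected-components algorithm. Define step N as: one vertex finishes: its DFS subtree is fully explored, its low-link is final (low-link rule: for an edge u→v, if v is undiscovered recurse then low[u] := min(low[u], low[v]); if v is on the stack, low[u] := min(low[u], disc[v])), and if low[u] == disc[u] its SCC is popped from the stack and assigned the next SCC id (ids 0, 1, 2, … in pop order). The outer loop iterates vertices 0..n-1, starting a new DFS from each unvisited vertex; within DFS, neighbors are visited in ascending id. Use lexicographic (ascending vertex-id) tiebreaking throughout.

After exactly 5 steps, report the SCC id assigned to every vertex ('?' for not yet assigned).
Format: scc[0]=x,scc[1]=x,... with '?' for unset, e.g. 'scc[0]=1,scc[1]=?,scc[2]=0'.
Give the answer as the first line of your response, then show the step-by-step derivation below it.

scc[0]=2,scc[1]=1,scc[2]=?,scc[3]=?,scc[4]=?,scc[5]=?,scc[6]=0,scc[7]=?,scc[8]=3

step 1: low=(low[0]=0,low[1]=1,low[2]=?,low[3]=?,low[4]=?,low[5]=?,low[6]=2,low[7]=?,low[8]=?); scc=(scc[0]=?,scc[1]=?,scc[2]=?,scc[3]=?,scc[4]=?,scc[5]=?,scc[6]=0,scc[7]=?,scc[8]=?)
step 2: low=(low[0]=0,low[1]=1,low[2]=?,low[3]=?,low[4]=?,low[5]=?,low[6]=2,low[7]=?,low[8]=?); scc=(scc[0]=?,scc[1]=1,scc[2]=?,scc[3]=?,scc[4]=?,scc[5]=?,scc[6]=0,scc[7]=?,scc[8]=?)
step 3: low=(low[0]=0,low[1]=1,low[2]=?,low[3]=?,low[4]=?,low[5]=?,low[6]=2,low[7]=?,low[8]=?); scc=(scc[0]=2,scc[1]=1,scc[2]=?,scc[3]=?,scc[4]=?,scc[5]=?,scc[6]=0,scc[7]=?,scc[8]=?)
step 4: low=(low[0]=0,low[1]=1,low[2]=3,low[3]=?,low[4]=?,low[5]=3,low[6]=2,low[7]=?,low[8]=5); scc=(scc[0]=2,scc[1]=1,scc[2]=?,scc[3]=?,scc[4]=?,scc[5]=?,scc[6]=0,scc[7]=?,scc[8]=3)
step 5: low=(low[0]=0,low[1]=1,low[2]=3,low[3]=?,low[4]=?,low[5]=3,low[6]=2,low[7]=?,low[8]=5); scc=(scc[0]=2,scc[1]=1,scc[2]=?,scc[3]=?,scc[4]=?,scc[5]=?,scc[6]=0,scc[7]=?,scc[8]=3)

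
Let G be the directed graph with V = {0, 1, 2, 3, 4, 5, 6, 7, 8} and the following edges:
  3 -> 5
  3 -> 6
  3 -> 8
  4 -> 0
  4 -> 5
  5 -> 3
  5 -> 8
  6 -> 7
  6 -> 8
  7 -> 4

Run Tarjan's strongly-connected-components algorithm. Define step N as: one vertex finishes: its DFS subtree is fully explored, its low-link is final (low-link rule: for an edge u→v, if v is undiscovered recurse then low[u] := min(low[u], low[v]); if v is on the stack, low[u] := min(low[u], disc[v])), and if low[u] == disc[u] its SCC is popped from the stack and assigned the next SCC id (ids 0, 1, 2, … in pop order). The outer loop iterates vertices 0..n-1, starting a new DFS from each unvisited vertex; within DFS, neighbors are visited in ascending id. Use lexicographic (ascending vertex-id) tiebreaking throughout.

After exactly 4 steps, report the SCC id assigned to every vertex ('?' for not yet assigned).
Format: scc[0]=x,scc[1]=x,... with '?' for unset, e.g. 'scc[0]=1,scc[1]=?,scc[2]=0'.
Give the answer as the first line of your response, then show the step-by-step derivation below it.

scc[0]=0,scc[1]=1,scc[2]=2,scc[3]=?,scc[4]=?,scc[5]=?,scc[6]=?,scc[7]=?,scc[8]=3

step 1: low=(low[0]=0,low[1]=?,low[2]=?,low[3]=?,low[4]=?,low[5]=?,low[6]=?,low[7]=?,low[8]=?); scc=(scc[0]=0,scc[1]=?,scc[2]=?,scc[3]=?,scc[4]=?,scc[5]=?,scc[6]=?,scc[7]=?,scc[8]=?)
step 2: low=(low[0]=0,low[1]=1,low[2]=?,low[3]=?,low[4]=?,low[5]=?,low[6]=?,low[7]=?,low[8]=?); scc=(scc[0]=0,scc[1]=1,scc[2]=?,scc[3]=?,scc[4]=?,scc[5]=?,scc[6]=?,scc[7]=?,scc[8]=?)
step 3: low=(low[0]=0,low[1]=1,low[2]=2,low[3]=?,low[4]=?,low[5]=?,low[6]=?,low[7]=?,low[8]=?); scc=(scc[0]=0,scc[1]=1,scc[2]=2,scc[3]=?,scc[4]=?,scc[5]=?,scc[6]=?,scc[7]=?,scc[8]=?)
step 4: low=(low[0]=0,low[1]=1,low[2]=2,low[3]=3,low[4]=?,low[5]=3,low[6]=?,low[7]=?,low[8]=5); scc=(scc[0]=0,scc[1]=1,scc[2]=2,scc[3]=?,scc[4]=?,scc[5]=?,scc[6]=?,scc[7]=?,scc[8]=3)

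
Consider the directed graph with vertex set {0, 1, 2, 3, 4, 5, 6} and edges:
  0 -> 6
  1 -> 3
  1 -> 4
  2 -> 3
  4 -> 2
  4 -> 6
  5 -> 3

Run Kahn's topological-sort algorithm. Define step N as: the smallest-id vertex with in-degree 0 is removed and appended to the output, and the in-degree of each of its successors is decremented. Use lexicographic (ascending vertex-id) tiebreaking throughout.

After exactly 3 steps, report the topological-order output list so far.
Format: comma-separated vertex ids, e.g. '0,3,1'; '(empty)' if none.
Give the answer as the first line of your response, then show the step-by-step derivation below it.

0,1,4

step 1: output 0; order=[0]; indeg=(0,0,1,3,1,0,1)
step 2: output 1; order=[0,1]; indeg=(0,0,1,2,0,0,1)
step 3: output 4; order=[0,1,4]; indeg=(0,0,0,2,0,0,0)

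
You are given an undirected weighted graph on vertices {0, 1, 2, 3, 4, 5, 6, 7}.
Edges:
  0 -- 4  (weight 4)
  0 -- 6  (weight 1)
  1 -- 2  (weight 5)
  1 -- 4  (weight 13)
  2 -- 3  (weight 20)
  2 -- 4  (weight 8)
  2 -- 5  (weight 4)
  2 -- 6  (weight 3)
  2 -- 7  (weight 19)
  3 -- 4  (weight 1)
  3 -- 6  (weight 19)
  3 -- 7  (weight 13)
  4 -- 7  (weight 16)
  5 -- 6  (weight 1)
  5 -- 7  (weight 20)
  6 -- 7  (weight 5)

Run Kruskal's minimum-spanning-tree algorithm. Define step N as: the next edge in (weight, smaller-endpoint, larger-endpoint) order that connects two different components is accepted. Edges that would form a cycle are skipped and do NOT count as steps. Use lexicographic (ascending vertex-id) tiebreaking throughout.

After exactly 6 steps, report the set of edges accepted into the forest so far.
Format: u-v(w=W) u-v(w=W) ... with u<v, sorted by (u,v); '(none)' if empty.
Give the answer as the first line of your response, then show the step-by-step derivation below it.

0-4(w=4) 0-6(w=1) 1-2(w=5) 2-6(w=3) 3-4(w=1) 5-6(w=1)

step 1: add edge 0-6 (w=1); MST = {0-6(w=1)}
step 2: add edge 3-4 (w=1); MST = {0-6(w=1) 3-4(w=1)}
step 3: add edge 5-6 (w=1); MST = {0-6(w=1) 3-4(w=1) 5-6(w=1)}
step 4: add edge 2-6 (w=3); MST = {0-6(w=1) 2-6(w=3) 3-4(w=1) 5-6(w=1)}
step 5: add edge 0-4 (w=4); MST = {0-4(w=4) 0-6(w=1) 2-6(w=3) 3-4(w=1) 5-6(w=1)}
step 6: add edge 1-2 (w=5); MST = {0-4(w=4) 0-6(w=1) 1-2(w=5) 2-6(w=3) 3-4(w=1) 5-6(w=1)}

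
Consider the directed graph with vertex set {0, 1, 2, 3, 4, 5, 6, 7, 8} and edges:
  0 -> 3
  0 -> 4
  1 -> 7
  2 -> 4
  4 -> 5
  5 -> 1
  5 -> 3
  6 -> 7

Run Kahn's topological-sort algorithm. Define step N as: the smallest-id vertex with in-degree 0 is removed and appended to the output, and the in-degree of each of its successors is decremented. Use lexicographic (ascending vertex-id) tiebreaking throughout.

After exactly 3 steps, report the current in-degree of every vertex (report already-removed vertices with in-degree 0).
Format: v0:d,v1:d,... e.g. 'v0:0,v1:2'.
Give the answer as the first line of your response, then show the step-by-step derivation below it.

v0:0,v1:1,v2:0,v3:1,v4:0,v5:0,v6:0,v7:2,v8:0

step 1: output 0; order=[0]; indeg=(0,1,0,1,1,1,0,2,0)
step 2: output 2; order=[0,2]; indeg=(0,1,0,1,0,1,0,2,0)
step 3: output 4; order=[0,2,4]; indeg=(0,1,0,1,0,0,0,2,0)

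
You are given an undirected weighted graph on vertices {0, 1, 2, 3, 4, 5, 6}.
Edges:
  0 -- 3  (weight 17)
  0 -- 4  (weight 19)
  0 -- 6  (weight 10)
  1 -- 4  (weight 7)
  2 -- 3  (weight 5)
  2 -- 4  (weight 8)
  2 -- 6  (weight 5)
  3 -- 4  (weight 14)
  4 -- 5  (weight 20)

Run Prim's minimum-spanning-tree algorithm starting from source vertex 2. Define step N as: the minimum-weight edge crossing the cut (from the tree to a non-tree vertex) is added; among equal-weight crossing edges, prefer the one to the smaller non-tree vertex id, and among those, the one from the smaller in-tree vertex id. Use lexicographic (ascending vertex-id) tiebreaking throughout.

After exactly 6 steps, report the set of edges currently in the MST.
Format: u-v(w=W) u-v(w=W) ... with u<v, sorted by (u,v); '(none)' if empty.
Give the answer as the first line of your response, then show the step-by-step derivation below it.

0-6(w=10) 1-4(w=7) 2-3(w=5) 2-4(w=8) 2-6(w=5) 4-5(w=20)

step 1: add edge 2-3 (w=5); MST = {2-3(w=5)}
step 2: add edge 2-6 (w=5); MST = {2-3(w=5) 2-6(w=5)}
step 3: add edge 2-4 (w=8); MST = {2-3(w=5) 2-4(w=8) 2-6(w=5)}
step 4: add edge 1-4 (w=7); MST = {1-4(w=7) 2-3(w=5) 2-4(w=8) 2-6(w=5)}
step 5: add edge 0-6 (w=10); MST = {0-6(w=10) 1-4(w=7) 2-3(w=5) 2-4(w=8) 2-6(w=5)}
step 6: add edge 4-5 (w=20); MST = {0-6(w=10) 1-4(w=7) 2-3(w=5) 2-4(w=8) 2-6(w=5) 4-5(w=20)}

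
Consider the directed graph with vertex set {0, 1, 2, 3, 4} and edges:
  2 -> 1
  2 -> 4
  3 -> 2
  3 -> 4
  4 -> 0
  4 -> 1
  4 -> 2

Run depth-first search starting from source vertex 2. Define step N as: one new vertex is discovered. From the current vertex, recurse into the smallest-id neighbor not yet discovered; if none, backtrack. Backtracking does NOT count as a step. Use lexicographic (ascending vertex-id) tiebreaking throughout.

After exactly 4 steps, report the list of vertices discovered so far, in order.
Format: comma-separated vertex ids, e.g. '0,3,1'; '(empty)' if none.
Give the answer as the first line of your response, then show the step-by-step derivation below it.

2,1,4,0

step 1: discover 2; path=2; order=2
step 2: discover 1; path=2>1; order=2,1
step 3: discover 4; path=2>4; order=2,1,4
step 4: discover 0; path=2>4>0; order=2,1,4,0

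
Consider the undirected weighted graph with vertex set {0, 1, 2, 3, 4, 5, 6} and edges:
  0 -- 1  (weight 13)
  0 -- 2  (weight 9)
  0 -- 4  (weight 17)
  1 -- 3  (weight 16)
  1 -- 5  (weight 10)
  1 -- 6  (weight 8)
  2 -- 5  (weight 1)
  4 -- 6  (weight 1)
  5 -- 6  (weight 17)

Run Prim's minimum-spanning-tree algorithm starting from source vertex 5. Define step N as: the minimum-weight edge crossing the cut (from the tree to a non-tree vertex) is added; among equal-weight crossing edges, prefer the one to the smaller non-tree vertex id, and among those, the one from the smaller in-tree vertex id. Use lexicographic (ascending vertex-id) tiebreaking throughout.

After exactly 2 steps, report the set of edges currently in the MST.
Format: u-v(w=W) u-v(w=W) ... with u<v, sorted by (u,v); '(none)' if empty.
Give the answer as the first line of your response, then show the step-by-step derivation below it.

0-2(w=9) 2-5(w=1)

step 1: add edge 2-5 (w=1); MST = {2-5(w=1)}
step 2: add edge 0-2 (w=9); MST = {0-2(w=9) 2-5(w=1)}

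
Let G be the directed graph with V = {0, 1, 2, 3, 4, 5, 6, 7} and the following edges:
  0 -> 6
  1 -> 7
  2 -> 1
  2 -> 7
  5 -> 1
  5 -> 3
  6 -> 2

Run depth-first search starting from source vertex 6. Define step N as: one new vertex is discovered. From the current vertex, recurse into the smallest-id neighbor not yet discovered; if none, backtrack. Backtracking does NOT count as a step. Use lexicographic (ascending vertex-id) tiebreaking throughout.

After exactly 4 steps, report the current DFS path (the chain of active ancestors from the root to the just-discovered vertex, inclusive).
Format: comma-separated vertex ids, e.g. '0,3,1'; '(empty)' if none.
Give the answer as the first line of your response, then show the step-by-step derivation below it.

6,2,1,7

step 1: discover 6; path=6; order=6
step 2: discover 2; path=6>2; order=6,2
step 3: discover 1; path=6>2>1; order=6,2,1
step 4: discover 7; path=6>2>1>7; order=6,2,1,7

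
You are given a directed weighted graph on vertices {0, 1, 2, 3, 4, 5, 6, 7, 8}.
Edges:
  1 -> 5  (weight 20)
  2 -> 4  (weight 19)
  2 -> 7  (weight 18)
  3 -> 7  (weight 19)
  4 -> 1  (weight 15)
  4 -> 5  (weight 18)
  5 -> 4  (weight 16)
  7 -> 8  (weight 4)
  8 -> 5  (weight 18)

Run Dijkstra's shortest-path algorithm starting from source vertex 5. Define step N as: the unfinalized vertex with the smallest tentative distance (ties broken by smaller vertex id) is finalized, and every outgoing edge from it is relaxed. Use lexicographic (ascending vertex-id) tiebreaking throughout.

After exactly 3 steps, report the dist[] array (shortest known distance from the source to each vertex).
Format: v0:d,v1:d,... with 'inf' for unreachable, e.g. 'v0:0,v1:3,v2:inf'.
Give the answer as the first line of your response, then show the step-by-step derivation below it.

v0:inf,v1:31,v2:inf,v3:inf,v4:16,v5:0,v6:inf,v7:inf,v8:inf

step 1: dist = v0:inf,v1:inf,v2:inf,v3:inf,v4:16,v5:0,v6:inf,v7:inf,v8:inf
step 2: dist = v0:inf,v1:31,v2:inf,v3:inf,v4:16,v5:0,v6:inf,v7:inf,v8:inf
step 3: dist = v0:inf,v1:31,v2:inf,v3:inf,v4:16,v5:0,v6:inf,v7:inf,v8:inf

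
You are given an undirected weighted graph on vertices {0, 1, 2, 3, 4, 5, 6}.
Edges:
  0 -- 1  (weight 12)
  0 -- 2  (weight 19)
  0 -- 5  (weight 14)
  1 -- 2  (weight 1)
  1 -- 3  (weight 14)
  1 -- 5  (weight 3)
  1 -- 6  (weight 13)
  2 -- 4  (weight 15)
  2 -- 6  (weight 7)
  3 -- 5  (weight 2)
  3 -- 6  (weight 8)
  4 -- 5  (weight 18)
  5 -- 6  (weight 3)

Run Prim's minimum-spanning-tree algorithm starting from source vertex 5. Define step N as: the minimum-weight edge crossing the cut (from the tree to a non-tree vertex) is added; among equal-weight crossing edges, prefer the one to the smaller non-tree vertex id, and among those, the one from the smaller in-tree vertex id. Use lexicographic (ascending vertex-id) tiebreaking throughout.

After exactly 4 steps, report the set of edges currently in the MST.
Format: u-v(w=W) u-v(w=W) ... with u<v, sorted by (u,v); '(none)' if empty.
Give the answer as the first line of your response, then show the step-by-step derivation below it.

1-2(w=1) 1-5(w=3) 3-5(w=2) 5-6(w=3)

step 1: add edge 3-5 (w=2); MST = {3-5(w=2)}
step 2: add edge 1-5 (w=3); MST = {1-5(w=3) 3-5(w=2)}
step 3: add edge 1-2 (w=1); MST = {1-2(w=1) 1-5(w=3) 3-5(w=2)}
step 4: add edge 5-6 (w=3); MST = {1-2(w=1) 1-5(w=3) 3-5(w=2) 5-6(w=3)}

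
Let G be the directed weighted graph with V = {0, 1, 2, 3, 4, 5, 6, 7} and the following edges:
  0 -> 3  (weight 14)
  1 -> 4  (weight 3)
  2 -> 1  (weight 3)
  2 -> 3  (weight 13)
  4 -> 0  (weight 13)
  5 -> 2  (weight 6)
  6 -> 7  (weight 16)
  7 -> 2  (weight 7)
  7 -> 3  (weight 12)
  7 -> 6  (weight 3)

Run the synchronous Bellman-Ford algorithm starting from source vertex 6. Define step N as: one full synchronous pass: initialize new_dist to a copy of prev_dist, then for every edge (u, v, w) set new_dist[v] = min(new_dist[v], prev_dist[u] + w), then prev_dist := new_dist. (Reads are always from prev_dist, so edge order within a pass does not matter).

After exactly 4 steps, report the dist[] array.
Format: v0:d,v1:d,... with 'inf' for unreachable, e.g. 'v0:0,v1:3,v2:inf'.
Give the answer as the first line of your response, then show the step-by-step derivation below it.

v0:inf,v1:26,v2:23,v3:28,v4:29,v5:inf,v6:0,v7:16

step 1: dist = v0:inf,v1:inf,v2:inf,v3:inf,v4:inf,v5:inf,v6:0,v7:16
step 2: dist = v0:inf,v1:inf,v2:23,v3:28,v4:inf,v5:inf,v6:0,v7:16
step 3: dist = v0:inf,v1:26,v2:23,v3:28,v4:inf,v5:inf,v6:0,v7:16
step 4: dist = v0:inf,v1:26,v2:23,v3:28,v4:29,v5:inf,v6:0,v7:16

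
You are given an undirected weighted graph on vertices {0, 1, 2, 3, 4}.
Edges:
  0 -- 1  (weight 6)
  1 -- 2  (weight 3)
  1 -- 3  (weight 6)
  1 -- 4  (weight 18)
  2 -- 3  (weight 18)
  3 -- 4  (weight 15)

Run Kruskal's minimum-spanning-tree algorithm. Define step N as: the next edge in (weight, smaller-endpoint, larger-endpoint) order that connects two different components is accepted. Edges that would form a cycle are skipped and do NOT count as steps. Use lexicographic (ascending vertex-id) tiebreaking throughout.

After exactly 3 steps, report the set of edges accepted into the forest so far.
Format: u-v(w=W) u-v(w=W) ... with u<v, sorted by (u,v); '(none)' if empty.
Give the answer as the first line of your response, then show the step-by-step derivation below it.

0-1(w=6) 1-2(w=3) 1-3(w=6)

step 1: add edge 1-2 (w=3); MST = {1-2(w=3)}
step 2: add edge 0-1 (w=6); MST = {0-1(w=6) 1-2(w=3)}
step 3: add edge 1-3 (w=6); MST = {0-1(w=6) 1-2(w=3) 1-3(w=6)}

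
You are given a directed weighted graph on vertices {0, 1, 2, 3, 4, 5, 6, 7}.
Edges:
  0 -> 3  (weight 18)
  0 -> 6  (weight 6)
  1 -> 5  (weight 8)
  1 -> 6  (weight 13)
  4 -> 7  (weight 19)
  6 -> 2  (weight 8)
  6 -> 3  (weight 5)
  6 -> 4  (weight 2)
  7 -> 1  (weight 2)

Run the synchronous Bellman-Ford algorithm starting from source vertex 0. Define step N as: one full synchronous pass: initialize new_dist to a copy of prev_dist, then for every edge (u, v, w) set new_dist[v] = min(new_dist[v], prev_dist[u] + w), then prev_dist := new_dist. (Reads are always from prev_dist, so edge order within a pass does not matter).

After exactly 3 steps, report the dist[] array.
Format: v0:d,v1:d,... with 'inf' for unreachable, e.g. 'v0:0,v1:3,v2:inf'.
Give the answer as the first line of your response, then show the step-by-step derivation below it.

v0:0,v1:inf,v2:14,v3:11,v4:8,v5:inf,v6:6,v7:27

step 1: dist = v0:0,v1:inf,v2:inf,v3:18,v4:inf,v5:inf,v6:6,v7:inf
step 2: dist = v0:0,v1:inf,v2:14,v3:11,v4:8,v5:inf,v6:6,v7:inf
step 3: dist = v0:0,v1:inf,v2:14,v3:11,v4:8,v5:inf,v6:6,v7:27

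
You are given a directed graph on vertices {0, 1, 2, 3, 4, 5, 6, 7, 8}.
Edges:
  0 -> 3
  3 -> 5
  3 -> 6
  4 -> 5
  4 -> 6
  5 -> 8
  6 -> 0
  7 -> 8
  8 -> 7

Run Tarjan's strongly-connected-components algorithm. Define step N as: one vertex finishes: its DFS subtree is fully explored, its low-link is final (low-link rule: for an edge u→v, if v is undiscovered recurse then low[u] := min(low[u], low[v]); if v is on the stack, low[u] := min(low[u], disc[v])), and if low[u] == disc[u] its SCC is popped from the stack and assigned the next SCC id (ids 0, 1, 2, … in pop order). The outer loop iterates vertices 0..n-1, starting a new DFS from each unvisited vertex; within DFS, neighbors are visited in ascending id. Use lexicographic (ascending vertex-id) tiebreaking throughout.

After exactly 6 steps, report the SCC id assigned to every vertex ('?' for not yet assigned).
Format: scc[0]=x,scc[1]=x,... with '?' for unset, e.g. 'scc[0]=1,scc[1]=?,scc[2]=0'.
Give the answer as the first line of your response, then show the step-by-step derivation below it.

scc[0]=2,scc[1]=?,scc[2]=?,scc[3]=2,scc[4]=?,scc[5]=1,scc[6]=2,scc[7]=0,scc[8]=0

step 1: low=(low[0]=0,low[1]=?,low[2]=?,low[3]=1,low[4]=?,low[5]=2,low[6]=?,low[7]=3,low[8]=3); scc=(scc[0]=?,scc[1]=?,scc[2]=?,scc[3]=?,scc[4]=?,scc[5]=?,scc[6]=?,scc[7]=?,scc[8]=?)
step 2: low=(low[0]=0,low[1]=?,low[2]=?,low[3]=1,low[4]=?,low[5]=2,low[6]=?,low[7]=3,low[8]=3); scc=(scc[0]=?,scc[1]=?,scc[2]=?,scc[3]=?,scc[4]=?,scc[5]=?,scc[6]=?,scc[7]=0,scc[8]=0)
step 3: low=(low[0]=0,low[1]=?,low[2]=?,low[3]=1,low[4]=?,low[5]=2,low[6]=?,low[7]=3,low[8]=3); scc=(scc[0]=?,scc[1]=?,scc[2]=?,scc[3]=?,scc[4]=?,scc[5]=1,scc[6]=?,scc[7]=0,scc[8]=0)
step 4: low=(low[0]=0,low[1]=?,low[2]=?,low[3]=1,low[4]=?,low[5]=2,low[6]=0,low[7]=3,low[8]=3); scc=(scc[0]=?,scc[1]=?,scc[2]=?,scc[3]=?,scc[4]=?,scc[5]=1,scc[6]=?,scc[7]=0,scc[8]=0)
step 5: low=(low[0]=0,low[1]=?,low[2]=?,low[3]=0,low[4]=?,low[5]=2,low[6]=0,low[7]=3,low[8]=3); scc=(scc[0]=?,scc[1]=?,scc[2]=?,scc[3]=?,scc[4]=?,scc[5]=1,scc[6]=?,scc[7]=0,scc[8]=0)
step 6: low=(low[0]=0,low[1]=?,low[2]=?,low[3]=0,low[4]=?,low[5]=2,low[6]=0,low[7]=3,low[8]=3); scc=(scc[0]=2,scc[1]=?,scc[2]=?,scc[3]=2,scc[4]=?,scc[5]=1,scc[6]=2,scc[7]=0,scc[8]=0)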